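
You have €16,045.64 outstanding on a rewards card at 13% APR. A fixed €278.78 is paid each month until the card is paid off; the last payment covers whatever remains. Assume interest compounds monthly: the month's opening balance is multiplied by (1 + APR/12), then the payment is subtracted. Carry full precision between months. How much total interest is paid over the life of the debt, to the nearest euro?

€9,230

Monthly rate r = 13%/12 = 1.08333% = 0.0108333.
Payoff takes n = ⌈−ln(1 − rB₀/P)/ln(1+r)⌉ = ⌈90.665⌉ = 91 payments; the last is €185.61.
Total paid = 90·€278.78 + €185.61 = €25,275.81.
Total interest = total paid − principal = €25,275.81 − €16,045.64 = €9,230.17.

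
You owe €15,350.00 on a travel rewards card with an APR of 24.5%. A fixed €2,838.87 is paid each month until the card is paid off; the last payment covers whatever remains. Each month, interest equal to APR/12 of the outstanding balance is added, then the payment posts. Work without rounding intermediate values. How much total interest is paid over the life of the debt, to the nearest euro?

€1,086

Monthly rate r = 24.5%/12 = 2.04167% = 0.0204167.
Payoff takes n = ⌈−ln(1 − rB₀/P)/ln(1+r)⌉ = ⌈5.788⌉ = 6 payments; the last is €2,241.22.
Total paid = 5·€2,838.87 + €2,241.22 = €16,435.57.
Total interest = total paid − principal = €16,435.57 − €15,350.00 = €1,085.57.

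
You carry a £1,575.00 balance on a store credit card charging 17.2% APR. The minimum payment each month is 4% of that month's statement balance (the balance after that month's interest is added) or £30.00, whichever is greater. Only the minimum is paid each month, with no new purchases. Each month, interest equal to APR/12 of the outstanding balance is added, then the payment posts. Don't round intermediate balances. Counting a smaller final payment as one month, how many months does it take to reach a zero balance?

Monthly rate r = 17.2%/12 = 1.43333% = 0.0143333.
While 4% of the post-interest balance exceeds £30.00, each month B ← (B·(1+r))·(1 − 0.04), i.e. B shrinks by the factor (1+r)·0.96 = 0.97376.
This holds for months 1–29. Entering month 30 the balance is £728.43; 4% of the post-interest balance is now below £30.00, so the flat £30.00 minimum applies from here.
From month 30 a fixed £30.00 at rate r clears £728.43 in 31 more payments. Total: 29 + 31 = 60 months.

60 months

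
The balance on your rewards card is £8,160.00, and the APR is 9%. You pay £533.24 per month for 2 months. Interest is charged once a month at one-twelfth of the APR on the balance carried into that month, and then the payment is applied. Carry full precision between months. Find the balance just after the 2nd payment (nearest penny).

Monthly rate r = 9%/12 = 0.75% = 0.0075.
Each month: B ← B·(1+r) − £533.24.
Month 1: interest £61.20; balance after payment £7,687.96.
Month 2: interest £57.66; balance after payment £7,212.38.

£7,212.38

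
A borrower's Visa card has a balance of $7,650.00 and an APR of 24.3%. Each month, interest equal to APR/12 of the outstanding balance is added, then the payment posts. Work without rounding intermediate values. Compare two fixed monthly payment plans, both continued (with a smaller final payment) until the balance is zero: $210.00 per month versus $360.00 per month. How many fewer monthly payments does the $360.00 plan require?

Monthly rate r = 24.3%/12 = 2.025% = 0.02025.
At $210.00/mo: n = ⌈−ln(1 − rB₀/P)/ln(1+r)⌉ = 67 payments (last $157.90); total interest = total paid − $7,650.00 = $6,367.90.
At $360.00/mo: 29 payments (last $24.14); total interest $2,454.14.
Payments saved = 67 − 29 = 38.

38 fewer payments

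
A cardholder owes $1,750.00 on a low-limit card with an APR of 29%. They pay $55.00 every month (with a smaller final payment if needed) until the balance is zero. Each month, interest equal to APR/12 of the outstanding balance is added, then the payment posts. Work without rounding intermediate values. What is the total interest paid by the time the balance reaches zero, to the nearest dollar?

$1,625

Monthly rate r = 29%/12 = 2.41667% = 0.0241667.
Payoff takes n = ⌈−ln(1 − rB₀/P)/ln(1+r)⌉ = ⌈61.353⌉ = 62 payments; the last is $19.59.
Total paid = 61·$55.00 + $19.59 = $3,374.59.
Total interest = total paid − principal = $3,374.59 − $1,750.00 = $1,624.59.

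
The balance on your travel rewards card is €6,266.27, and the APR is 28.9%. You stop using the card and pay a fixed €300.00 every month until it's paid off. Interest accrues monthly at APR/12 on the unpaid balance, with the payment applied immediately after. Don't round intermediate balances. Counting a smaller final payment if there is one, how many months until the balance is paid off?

30 months

Monthly rate r = 28.9%/12 = 2.40833% = 0.0240833.
Recurrence: B ← B·(1+r) − €300.00.
Month 1: interest €150.91; balance after payment €6,117.18.
Month 2: interest €147.32; balance after payment €5,964.50.
Closed form: n = −ln(1 − rB₀/P)/ln(1+r) = −ln(0.49696)/ln(1.02408) ≈ 29.383, so the balance reaches zero during payment 30.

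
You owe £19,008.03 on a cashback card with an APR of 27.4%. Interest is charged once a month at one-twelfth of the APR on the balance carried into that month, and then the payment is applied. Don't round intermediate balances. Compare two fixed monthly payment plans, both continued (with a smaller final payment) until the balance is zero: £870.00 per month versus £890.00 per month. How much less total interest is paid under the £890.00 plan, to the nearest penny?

£260.11

Monthly rate r = 27.4%/12 = 2.28333% = 0.0228333.
At £870.00/mo: n = ⌈−ln(1 − rB₀/P)/ln(1+r)⌉ = 31 payments (last £526.15); total interest = total paid − £19,008.03 = £7,618.12.
At £890.00/mo: 30 payments (last £556.04); total interest £7,358.01.
Interest saved = £7,618.12 − £7,358.01 = £260.11.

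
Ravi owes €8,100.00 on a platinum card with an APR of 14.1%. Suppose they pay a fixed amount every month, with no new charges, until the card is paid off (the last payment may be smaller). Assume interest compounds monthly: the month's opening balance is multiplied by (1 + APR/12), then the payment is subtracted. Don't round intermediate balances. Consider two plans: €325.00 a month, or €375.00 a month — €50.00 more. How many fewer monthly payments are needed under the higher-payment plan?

Monthly rate r = 14.1%/12 = 1.175% = 0.01175.
At €325.00/mo: n = ⌈−ln(1 − rB₀/P)/ln(1+r)⌉ = 30 payments (last €215.86); total interest = total paid − €8,100.00 = €1,540.86.
At €375.00/mo: 26 payments (last €23.37); total interest €1,298.37.
Payments saved = 30 − 26 = 4.

4 fewer payments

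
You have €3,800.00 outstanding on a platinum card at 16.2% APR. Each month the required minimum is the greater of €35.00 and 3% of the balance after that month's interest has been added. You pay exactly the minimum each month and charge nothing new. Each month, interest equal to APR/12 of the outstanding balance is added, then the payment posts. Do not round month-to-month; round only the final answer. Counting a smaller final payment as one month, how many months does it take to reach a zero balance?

114 months

Monthly rate r = 16.2%/12 = 1.35% = 0.0135.
While 3% of the post-interest balance exceeds €35.00, each month B ← (B·(1+r))·(1 − 0.03), i.e. B shrinks by the factor (1+r)·0.97 = 0.9831.
This holds for months 1–71. Entering month 72 the balance is €1,132.57; 3% of the post-interest balance is now below €35.00, so the flat €35.00 minimum applies from here.
From month 72 a fixed €35.00 at rate r clears €1,132.57 in 43 more payments. Total: 71 + 43 = 114 months.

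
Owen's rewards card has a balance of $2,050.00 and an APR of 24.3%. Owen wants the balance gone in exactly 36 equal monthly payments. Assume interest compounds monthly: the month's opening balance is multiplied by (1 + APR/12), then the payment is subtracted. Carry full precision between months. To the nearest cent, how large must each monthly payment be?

$80.75

Monthly rate r = 24.3%/12 = 2.025% = 0.02025.
Level-payment amortization: P = B₀·r / (1 − (1+r)^(−n)) = 2050.00·0.02025 / (1 − 1.02025^(−36)).
Denominator 1 − (1+r)^(−36) = 0.514082796.
P = 41.5125 / 0.514082796 ≈ 80.75.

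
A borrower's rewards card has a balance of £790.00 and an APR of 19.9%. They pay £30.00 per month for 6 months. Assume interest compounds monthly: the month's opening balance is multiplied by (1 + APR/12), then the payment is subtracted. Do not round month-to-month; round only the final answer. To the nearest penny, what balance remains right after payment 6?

Monthly rate r = 19.9%/12 = 1.65833% = 0.0165833.
Each month: B ← B·(1+r) − £30.00.
Month 1: interest £13.10; balance after payment £773.10.
Month 2: interest £12.82; balance after payment £755.92.
Month 3: interest £12.54; balance after payment £738.46.
Month 4: interest £12.25; balance after payment £720.70.
Month 5: interest £11.95; balance after payment £702.65.
Month 6: interest £11.65; balance after payment £684.31.

£684.31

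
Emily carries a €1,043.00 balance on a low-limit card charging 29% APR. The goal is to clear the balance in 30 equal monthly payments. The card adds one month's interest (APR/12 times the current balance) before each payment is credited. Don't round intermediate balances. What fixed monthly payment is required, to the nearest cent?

Monthly rate r = 29%/12 = 2.41667% = 0.0241667.
Level-payment amortization: P = B₀·r / (1 − (1+r)^(−n)) = 1043.00·0.0241667 / (1 − 1.02417^(−30)).
Denominator 1 − (1+r)^(−30) = 0.511481635.
P = 25.2058 / 0.511481635 ≈ 49.28.

€49.28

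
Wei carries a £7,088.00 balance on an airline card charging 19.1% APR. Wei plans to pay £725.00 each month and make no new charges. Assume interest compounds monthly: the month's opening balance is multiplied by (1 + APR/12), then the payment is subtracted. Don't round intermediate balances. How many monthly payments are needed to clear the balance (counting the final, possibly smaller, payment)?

Monthly rate r = 19.1%/12 = 1.59167% = 0.0159167.
Recurrence: B ← B·(1+r) − £725.00.
Month 1: interest £112.82; balance after payment £6,475.82.
Month 2: interest £103.07; balance after payment £5,853.89.
Closed form: n = −ln(1 − rB₀/P)/ln(1+r) = −ln(0.84439)/ln(1.01592) ≈ 10.711, so the balance reaches zero during payment 11.

11 months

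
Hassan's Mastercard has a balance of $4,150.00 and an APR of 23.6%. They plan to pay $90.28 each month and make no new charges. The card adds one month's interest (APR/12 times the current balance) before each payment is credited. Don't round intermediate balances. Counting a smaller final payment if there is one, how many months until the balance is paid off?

121 payments

Monthly rate r = 23.6%/12 = 1.96667% = 0.0196667.
Recurrence: B ← B·(1+r) − $90.28.
Month 1: interest $81.62; balance after payment $4,141.34.
Month 2: interest $81.45; balance after payment $4,132.50.
Closed form: n = −ln(1 − rB₀/P)/ln(1+r) = −ln(0.095961)/ln(1.01967) ≈ 120.345, so the balance reaches zero during payment 121.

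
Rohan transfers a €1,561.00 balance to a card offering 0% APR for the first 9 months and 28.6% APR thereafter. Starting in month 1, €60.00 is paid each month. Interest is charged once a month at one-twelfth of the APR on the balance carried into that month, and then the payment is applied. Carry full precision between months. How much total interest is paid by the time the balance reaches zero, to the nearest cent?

Promo months 1–9 at r₀ = 0%/12 = 0; months 10+ at r₁ = 28.6%/12 = 0.0238333.
After month 9 (no interest yet): B = €1,561.00 − 9·€60.00 = €1,021.00.
Then at r₁ with €60.00/mo: n₂ = −ln(1 − r₁·B/P)/ln(1+r₁) ≈ 22.08 → 23 more payments.
Total paid = 31·€60.00 + €5.05 = €1,865.05; interest = €1,865.05 − €1,561.00 = €304.05.

€304.05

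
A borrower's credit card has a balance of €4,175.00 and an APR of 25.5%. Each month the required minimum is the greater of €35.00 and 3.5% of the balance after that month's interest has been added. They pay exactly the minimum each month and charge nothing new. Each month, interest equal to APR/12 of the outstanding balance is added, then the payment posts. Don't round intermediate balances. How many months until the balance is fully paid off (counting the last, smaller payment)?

Monthly rate r = 25.5%/12 = 2.125% = 0.02125.
While 3.5% of the post-interest balance exceeds €35.00, each month B ← (B·(1+r))·(1 − 0.035), i.e. B shrinks by the factor (1+r)·0.965 = 0.98551.
This holds for months 1–100. Entering month 101 the balance is €969.60; 3.5% of the post-interest balance is now below €35.00, so the flat €35.00 minimum applies from here.
From month 101 a fixed €35.00 at rate r clears €969.60 in 43 more payments. Total: 100 + 43 = 143 months.

143 months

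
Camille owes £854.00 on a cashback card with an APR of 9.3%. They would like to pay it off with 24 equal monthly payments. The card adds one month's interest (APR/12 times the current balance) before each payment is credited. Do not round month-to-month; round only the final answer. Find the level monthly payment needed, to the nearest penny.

Monthly rate r = 9.3%/12 = 0.775% = 0.00775.
Level-payment amortization: P = B₀·r / (1 − (1+r)^(−n)) = 854.00·0.00775 / (1 − 1.00775^(−24)).
Denominator 1 − (1+r)^(−24) = 0.169130846.
P = 6.6185 / 0.169130846 ≈ 39.13.

£39.13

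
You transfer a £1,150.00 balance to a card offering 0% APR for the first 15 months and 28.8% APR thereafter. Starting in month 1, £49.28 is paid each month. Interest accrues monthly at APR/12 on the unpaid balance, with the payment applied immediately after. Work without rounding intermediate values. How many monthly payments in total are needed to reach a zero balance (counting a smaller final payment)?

25 payments

Promo months 1–15 at r₀ = 0%/12 = 0; months 16+ at r₁ = 28.8%/12 = 0.024.
After month 15 (no interest yet): B = £1,150.00 − 15·£49.28 = £410.80.
Then at r₁ with £49.28/mo: n₂ = −ln(1 − r₁·B/P)/ln(1+r₁) ≈ 9.41 → 10 more payments.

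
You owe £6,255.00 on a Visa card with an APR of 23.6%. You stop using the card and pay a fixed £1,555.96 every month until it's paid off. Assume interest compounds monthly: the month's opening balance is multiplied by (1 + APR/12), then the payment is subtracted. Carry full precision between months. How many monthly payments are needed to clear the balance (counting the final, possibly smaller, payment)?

Monthly rate r = 23.6%/12 = 1.96667% = 0.0196667.
Recurrence: B ← B·(1+r) − £1,555.96.
Month 1: interest £123.02; balance after payment £4,822.06.
Month 2: interest £94.83; balance after payment £3,360.93.
Month 3: interest £66.10; balance after payment £1,871.07.
Month 4: interest £36.80; balance after payment £351.90.
Month 5: interest £6.92; balance after payment £0.00.

5 months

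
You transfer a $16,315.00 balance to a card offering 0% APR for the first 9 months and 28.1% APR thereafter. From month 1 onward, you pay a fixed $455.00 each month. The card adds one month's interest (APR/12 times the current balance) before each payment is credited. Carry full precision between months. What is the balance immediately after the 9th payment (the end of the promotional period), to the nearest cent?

Promo months 1–9 at r₀ = 0%/12 = 0; months 10+ at r₁ = 28.1%/12 = 0.0234167.
After month 9 (no interest yet): B = $16,315.00 − 9·$455.00 = $12,220.00.

$12,220.00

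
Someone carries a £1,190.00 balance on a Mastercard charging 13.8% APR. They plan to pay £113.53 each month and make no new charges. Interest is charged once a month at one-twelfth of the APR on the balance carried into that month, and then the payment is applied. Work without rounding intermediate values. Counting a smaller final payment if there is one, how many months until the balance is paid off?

Monthly rate r = 13.8%/12 = 1.15% = 0.0115.
Recurrence: B ← B·(1+r) − £113.53.
Month 1: interest £13.69; balance after payment £1,090.15.
Month 2: interest £12.54; balance after payment £989.16.
Closed form: n = −ln(1 − rB₀/P)/ln(1+r) = −ln(0.87946)/ln(1.0115) ≈ 11.234, so the balance reaches zero during payment 12.

12 payments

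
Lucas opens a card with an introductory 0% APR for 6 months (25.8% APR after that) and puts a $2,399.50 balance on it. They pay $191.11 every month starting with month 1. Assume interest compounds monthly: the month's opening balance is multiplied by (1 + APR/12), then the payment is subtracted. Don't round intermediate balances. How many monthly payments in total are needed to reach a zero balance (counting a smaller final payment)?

Promo months 1–6 at r₀ = 0%/12 = 0; months 7+ at r₁ = 25.8%/12 = 0.0215.
After month 6 (no interest yet): B = $2,399.50 − 6·$191.11 = $1,252.84.
Then at r₁ with $191.11/mo: n₂ = −ln(1 − r₁·B/P)/ln(1+r₁) ≈ 7.14 → 8 more payments.

14 months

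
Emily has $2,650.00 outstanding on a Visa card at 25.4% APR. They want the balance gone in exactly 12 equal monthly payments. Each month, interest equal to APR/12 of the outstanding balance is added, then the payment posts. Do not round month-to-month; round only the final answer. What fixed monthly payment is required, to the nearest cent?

$252.38

Monthly rate r = 25.4%/12 = 2.11667% = 0.0211667.
Level-payment amortization: P = B₀·r / (1 − (1+r)^(−n)) = 2650.00·0.0211667 / (1 − 1.02117^(−12)).
Denominator 1 − (1+r)^(−12) = 0.222249246.
P = 56.0917 / 0.222249246 ≈ 252.38.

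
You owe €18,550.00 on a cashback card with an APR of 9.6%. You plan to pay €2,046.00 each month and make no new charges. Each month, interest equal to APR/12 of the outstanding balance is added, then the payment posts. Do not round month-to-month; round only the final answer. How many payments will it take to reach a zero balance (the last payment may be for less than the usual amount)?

10 months

Monthly rate r = 9.6%/12 = 0.8% = 0.008.
Recurrence: B ← B·(1+r) − €2,046.00.
Month 1: interest €148.40; balance after payment €16,652.40.
Month 2: interest €133.22; balance after payment €14,739.62.
Closed form: n = −ln(1 − rB₀/P)/ln(1+r) = −ln(0.92747)/ln(1.008) ≈ 9.450, so the balance reaches zero during payment 10.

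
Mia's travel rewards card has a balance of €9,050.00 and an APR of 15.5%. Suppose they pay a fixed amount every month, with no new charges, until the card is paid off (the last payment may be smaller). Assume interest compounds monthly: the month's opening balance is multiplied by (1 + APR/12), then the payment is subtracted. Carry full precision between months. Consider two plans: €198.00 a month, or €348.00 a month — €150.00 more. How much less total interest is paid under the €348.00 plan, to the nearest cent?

Monthly rate r = 15.5%/12 = 1.29167% = 0.0129167.
At €198.00/mo: n = ⌈−ln(1 − rB₀/P)/ln(1+r)⌉ = 70 payments (last €108.15); total interest = total paid − €9,050.00 = €4,720.15.
At €348.00/mo: 32 payments (last €311.53); total interest €2,049.53.
Interest saved = €4,720.15 − €2,049.53 = €2,670.62.

€2,670.62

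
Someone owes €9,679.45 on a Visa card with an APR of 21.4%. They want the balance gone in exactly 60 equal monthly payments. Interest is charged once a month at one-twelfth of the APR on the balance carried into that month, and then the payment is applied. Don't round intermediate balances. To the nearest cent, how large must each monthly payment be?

Monthly rate r = 21.4%/12 = 1.78333% = 0.0178333.
Level-payment amortization: P = B₀·r / (1 − (1+r)^(−n)) = 9679.45·0.0178333 / (1 − 1.01783^(−60)).
Denominator 1 − (1+r)^(−60) = 0.653741994.
P = 172.617 / 0.653741994 ≈ 264.04.

€264.04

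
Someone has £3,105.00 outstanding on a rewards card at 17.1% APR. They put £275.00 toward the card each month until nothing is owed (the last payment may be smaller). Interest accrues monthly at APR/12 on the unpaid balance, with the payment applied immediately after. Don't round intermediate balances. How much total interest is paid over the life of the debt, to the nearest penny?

£304.83

Monthly rate r = 17.1%/12 = 1.425% = 0.01425.
Payoff takes n = ⌈−ln(1 − rB₀/P)/ln(1+r)⌉ = ⌈12.398⌉ = 13 payments; the last is £109.83.
Total paid = 12·£275.00 + £109.83 = £3,409.83.
Total interest = total paid − principal = £3,409.83 − £3,105.00 = £304.83.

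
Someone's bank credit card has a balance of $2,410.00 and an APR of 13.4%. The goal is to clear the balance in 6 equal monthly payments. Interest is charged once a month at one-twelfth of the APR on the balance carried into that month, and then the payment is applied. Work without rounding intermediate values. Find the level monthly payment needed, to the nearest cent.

Monthly rate r = 13.4%/12 = 1.11667% = 0.0111667.
Level-payment amortization: P = B₀·r / (1 − (1+r)^(−n)) = 2410.00·0.0111667 / (1 − 1.01117^(−6)).
Denominator 1 − (1+r)^(−6) = 0.064457476.
P = 26.9117 / 0.064457476 ≈ 417.51.

$417.51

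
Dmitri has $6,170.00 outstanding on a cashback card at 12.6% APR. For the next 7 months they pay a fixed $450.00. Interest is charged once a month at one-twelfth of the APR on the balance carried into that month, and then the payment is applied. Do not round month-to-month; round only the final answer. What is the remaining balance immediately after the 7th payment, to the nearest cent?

Monthly rate r = 12.6%/12 = 1.05% = 0.0105.
Each month: B ← B·(1+r) − $450.00.
Month 1: interest $64.78; balance after payment $5,784.78.
Month 2: interest $60.74; balance after payment $5,395.53.
Month 3: interest $56.65; balance after payment $5,002.18.
Month 4: interest $52.52; balance after payment $4,604.70.
Month 5: interest $48.35; balance after payment $4,203.05.
Month 6: interest $44.13; balance after payment $3,797.18.
Month 7: interest $39.87; balance after payment $3,387.05.

$3,387.05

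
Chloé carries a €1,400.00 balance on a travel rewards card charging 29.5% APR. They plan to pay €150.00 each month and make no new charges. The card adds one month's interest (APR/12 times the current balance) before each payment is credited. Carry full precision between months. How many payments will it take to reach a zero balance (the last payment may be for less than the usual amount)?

Monthly rate r = 29.5%/12 = 2.45833% = 0.0245833.
Recurrence: B ← B·(1+r) − €150.00.
Month 1: interest €34.42; balance after payment €1,284.42.
Month 2: interest €31.58; balance after payment €1,165.99.
Closed form: n = −ln(1 − rB₀/P)/ln(1+r) = −ln(0.77056)/ln(1.02458) ≈ 10.732, so the balance reaches zero during payment 11.

11 payments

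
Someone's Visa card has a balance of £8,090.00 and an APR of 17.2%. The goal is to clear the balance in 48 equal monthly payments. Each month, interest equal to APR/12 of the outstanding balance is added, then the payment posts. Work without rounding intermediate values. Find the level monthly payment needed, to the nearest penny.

Monthly rate r = 17.2%/12 = 1.43333% = 0.0143333.
Level-payment amortization: P = B₀·r / (1 − (1+r)^(−n)) = 8090.00·0.0143333 / (1 − 1.01433^(−48)).
Denominator 1 − (1+r)^(−48) = 0.494959143.
P = 115.957 / 0.494959143 ≈ 234.28.

£234.28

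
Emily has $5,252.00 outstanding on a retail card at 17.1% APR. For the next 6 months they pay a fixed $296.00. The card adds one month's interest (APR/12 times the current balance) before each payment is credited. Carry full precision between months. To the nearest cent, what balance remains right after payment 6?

$3,876.87

Monthly rate r = 17.1%/12 = 1.425% = 0.01425.
Each month: B ← B·(1+r) − $296.00.
Month 1: interest $74.84; balance after payment $5,030.84.
Month 2: interest $71.69; balance after payment $4,806.53.
Month 3: interest $68.49; balance after payment $4,579.02.
Month 4: interest $65.25; balance after payment $4,348.27.
Month 5: interest $61.96; balance after payment $4,114.24.
Month 6: interest $58.63; balance after payment $3,876.87.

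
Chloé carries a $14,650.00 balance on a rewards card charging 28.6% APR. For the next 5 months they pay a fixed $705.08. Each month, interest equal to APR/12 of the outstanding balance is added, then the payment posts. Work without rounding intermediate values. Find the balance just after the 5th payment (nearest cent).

Monthly rate r = 28.6%/12 = 2.38333% = 0.0238333.
Each month: B ← B·(1+r) − $705.08.
Month 1: interest $349.16; balance after payment $14,294.08.
Month 2: interest $340.68; balance after payment $13,929.67.
Month 3: interest $331.99; balance after payment $13,556.58.
Month 4: interest $323.10; balance after payment $13,174.60.
Month 5: interest $313.99; balance after payment $12,783.52.

$12,783.52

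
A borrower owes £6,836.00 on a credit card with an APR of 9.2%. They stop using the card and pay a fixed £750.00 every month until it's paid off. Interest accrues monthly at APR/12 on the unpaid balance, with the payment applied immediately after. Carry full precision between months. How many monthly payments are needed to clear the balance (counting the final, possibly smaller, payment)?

Monthly rate r = 9.2%/12 = 0.766667% = 0.00766667.
Recurrence: B ← B·(1+r) − £750.00.
Month 1: interest £52.41; balance after payment £6,138.41.
Month 2: interest £47.06; balance after payment £5,435.47.
Closed form: n = −ln(1 − rB₀/P)/ln(1+r) = −ln(0.93012)/ln(1.00767) ≈ 9.485, so the balance reaches zero during payment 10.

10 months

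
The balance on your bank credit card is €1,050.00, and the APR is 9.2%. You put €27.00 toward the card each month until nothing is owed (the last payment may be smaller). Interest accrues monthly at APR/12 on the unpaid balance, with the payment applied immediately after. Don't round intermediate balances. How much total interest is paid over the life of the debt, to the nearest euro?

€202

Monthly rate r = 9.2%/12 = 0.766667% = 0.00766667.
Payoff takes n = ⌈−ln(1 − rB₀/P)/ln(1+r)⌉ = ⌈46.355⌉ = 47 payments; the last is €9.61.
Total paid = 46·€27.00 + €9.61 = €1,251.61.
Total interest = total paid − principal = €1,251.61 − €1,050.00 = €201.61.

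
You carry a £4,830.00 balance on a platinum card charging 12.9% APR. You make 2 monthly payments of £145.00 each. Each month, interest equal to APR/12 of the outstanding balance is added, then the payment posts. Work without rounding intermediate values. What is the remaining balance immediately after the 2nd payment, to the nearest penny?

£4,642.84

Monthly rate r = 12.9%/12 = 1.075% = 0.01075.
Each month: B ← B·(1+r) − £145.00.
Month 1: interest £51.92; balance after payment £4,736.92.
Month 2: interest £50.92; balance after payment £4,642.84.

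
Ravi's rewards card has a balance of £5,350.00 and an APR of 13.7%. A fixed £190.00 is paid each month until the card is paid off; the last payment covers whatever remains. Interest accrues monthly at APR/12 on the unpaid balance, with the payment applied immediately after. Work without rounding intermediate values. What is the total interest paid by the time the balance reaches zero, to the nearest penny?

£1,141.24

Monthly rate r = 13.7%/12 = 1.14167% = 0.0114167.
Payoff takes n = ⌈−ln(1 − rB₀/P)/ln(1+r)⌉ = ⌈34.164⌉ = 35 payments; the last is £31.24.
Total paid = 34·£190.00 + £31.24 = £6,491.24.
Total interest = total paid − principal = £6,491.24 − £5,350.00 = £1,141.24.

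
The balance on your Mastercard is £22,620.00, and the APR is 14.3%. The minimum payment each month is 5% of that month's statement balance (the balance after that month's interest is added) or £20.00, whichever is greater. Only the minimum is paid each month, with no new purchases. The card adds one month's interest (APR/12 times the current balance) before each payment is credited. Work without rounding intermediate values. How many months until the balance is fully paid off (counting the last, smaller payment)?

126 months

Monthly rate r = 14.3%/12 = 1.19167% = 0.0119167.
While 5% of the post-interest balance exceeds £20.00, each month B ← (B·(1+r))·(1 − 0.05), i.e. B shrinks by the factor (1+r)·0.95 = 0.96132.
This holds for months 1–103. Entering month 104 the balance is £388.99; 5% of the post-interest balance is now below £20.00, so the flat £20.00 minimum applies from here.
From month 104 a fixed £20.00 at rate r clears £388.99 in 23 more payments. Total: 103 + 23 = 126 months.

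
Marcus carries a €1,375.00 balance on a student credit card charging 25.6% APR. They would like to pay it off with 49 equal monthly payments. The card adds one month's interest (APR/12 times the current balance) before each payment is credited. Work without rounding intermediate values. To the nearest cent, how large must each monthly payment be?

Monthly rate r = 25.6%/12 = 2.13333% = 0.0213333.
Level-payment amortization: P = B₀·r / (1 − (1+r)^(−n)) = 1375.00·0.0213333 / (1 − 1.02133^(−49)).
Denominator 1 − (1+r)^(−49) = 0.644538807.
P = 29.3333 / 0.644538807 ≈ 45.51.

€45.51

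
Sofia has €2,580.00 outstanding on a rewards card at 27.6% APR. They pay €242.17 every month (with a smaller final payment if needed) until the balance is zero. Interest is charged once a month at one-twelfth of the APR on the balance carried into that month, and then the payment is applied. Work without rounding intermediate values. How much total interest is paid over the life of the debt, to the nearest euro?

€414

Monthly rate r = 27.6%/12 = 2.3% = 0.023.
Payoff takes n = ⌈−ln(1 − rB₀/P)/ln(1+r)⌉ = ⌈12.361⌉ = 13 payments; the last is €88.06.
Total paid = 12·€242.17 + €88.06 = €2,994.10.
Total interest = total paid − principal = €2,994.10 − €2,580.00 = €414.10.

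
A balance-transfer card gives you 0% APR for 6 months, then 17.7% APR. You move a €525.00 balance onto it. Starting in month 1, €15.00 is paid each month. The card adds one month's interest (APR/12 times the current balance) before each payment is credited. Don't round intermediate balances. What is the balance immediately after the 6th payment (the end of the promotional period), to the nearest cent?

€435.00

Promo months 1–6 at r₀ = 0%/12 = 0; months 7+ at r₁ = 17.7%/12 = 0.01475.
After month 6 (no interest yet): B = €525.00 − 6·€15.00 = €435.00.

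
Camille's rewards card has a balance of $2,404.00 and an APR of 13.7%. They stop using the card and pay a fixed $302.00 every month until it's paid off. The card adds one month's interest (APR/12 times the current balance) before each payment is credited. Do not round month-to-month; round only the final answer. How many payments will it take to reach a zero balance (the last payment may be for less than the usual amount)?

Monthly rate r = 13.7%/12 = 1.14167% = 0.0114167.
Recurrence: B ← B·(1+r) − $302.00.
Month 1: interest $27.45; balance after payment $2,129.45.
Month 2: interest $24.31; balance after payment $1,851.76.
Closed form: n = −ln(1 − rB₀/P)/ln(1+r) = −ln(0.90912)/ln(1.01142) ≈ 8.393, so the balance reaches zero during payment 9.

9 payments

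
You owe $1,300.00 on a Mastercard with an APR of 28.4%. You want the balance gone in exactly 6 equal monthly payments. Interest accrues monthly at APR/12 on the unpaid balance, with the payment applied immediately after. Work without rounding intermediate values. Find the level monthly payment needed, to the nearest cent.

Monthly rate r = 28.4%/12 = 2.36667% = 0.0236667.
Level-payment amortization: P = B₀·r / (1 − (1+r)^(−n)) = 1300.00·0.0236667 / (1 − 1.02367^(−6)).
Denominator 1 − (1+r)^(−6) = 0.130942264.
P = 30.7667 / 0.130942264 ≈ 234.96.

$234.96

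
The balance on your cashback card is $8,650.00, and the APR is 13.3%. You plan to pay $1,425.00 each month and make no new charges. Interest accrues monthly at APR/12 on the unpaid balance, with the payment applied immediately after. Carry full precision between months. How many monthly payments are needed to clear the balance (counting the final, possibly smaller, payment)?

Monthly rate r = 13.3%/12 = 1.10833% = 0.0110833.
Recurrence: B ← B·(1+r) − $1,425.00.
Month 1: interest $95.87; balance after payment $7,320.87.
Month 2: interest $81.14; balance after payment $5,977.01.
Closed form: n = −ln(1 − rB₀/P)/ln(1+r) = −ln(0.93272)/ln(1.01108) ≈ 6.319, so the balance reaches zero during payment 7.

7 months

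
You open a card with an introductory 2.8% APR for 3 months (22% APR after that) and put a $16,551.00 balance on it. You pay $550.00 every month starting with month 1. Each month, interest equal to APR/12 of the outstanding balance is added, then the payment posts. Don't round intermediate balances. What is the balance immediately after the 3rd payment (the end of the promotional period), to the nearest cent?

$15,013.27

Promo months 1–3 at r₀ = 2.8%/12 = 0.00233333; months 4+ at r₁ = 22%/12 = 0.0183333.
After month 3: iterate B ← B·(1+r₀) − $550.00 for 3 months → $15,013.27.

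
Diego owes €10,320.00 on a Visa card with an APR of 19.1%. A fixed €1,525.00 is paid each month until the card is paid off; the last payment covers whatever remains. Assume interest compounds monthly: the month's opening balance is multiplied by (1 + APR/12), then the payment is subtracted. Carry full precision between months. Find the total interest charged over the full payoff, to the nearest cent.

€687.95

Monthly rate r = 19.1%/12 = 1.59167% = 0.0159167.
Payoff takes n = ⌈−ln(1 − rB₀/P)/ln(1+r)⌉ = ⌈7.217⌉ = 8 payments; the last is €332.95.
Total paid = 7·€1,525.00 + €332.95 = €11,007.95.
Total interest = total paid − principal = €11,007.95 − €10,320.00 = €687.95.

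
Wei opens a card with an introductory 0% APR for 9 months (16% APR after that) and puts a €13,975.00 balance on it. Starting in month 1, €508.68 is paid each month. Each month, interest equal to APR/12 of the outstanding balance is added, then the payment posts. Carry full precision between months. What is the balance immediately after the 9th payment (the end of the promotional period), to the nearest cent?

Promo months 1–9 at r₀ = 0%/12 = 0; months 10+ at r₁ = 16%/12 = 0.0133333.
After month 9 (no interest yet): B = €13,975.00 − 9·€508.68 = €9,396.88.

€9,396.88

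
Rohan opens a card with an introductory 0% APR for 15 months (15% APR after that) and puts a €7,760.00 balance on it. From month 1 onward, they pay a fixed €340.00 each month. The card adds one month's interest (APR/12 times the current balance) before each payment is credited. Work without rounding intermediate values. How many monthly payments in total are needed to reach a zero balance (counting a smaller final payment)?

24 months

Promo months 1–15 at r₀ = 0%/12 = 0; months 16+ at r₁ = 15%/12 = 0.0125.
After month 15 (no interest yet): B = €7,760.00 − 15·€340.00 = €2,660.00.
Then at r₁ with €340.00/mo: n₂ = −ln(1 − r₁·B/P)/ln(1+r₁) ≈ 8.28 → 9 more payments.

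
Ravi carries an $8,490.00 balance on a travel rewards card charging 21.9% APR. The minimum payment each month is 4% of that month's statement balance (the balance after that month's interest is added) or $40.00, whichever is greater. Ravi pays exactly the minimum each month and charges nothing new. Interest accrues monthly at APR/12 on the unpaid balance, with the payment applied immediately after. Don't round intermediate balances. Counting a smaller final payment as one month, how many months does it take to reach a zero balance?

128 months

Monthly rate r = 21.9%/12 = 1.825% = 0.01825.
While 4% of the post-interest balance exceeds $40.00, each month B ← (B·(1+r))·(1 − 0.04), i.e. B shrinks by the factor (1+r)·0.96 = 0.97752.
This holds for months 1–95. Entering month 96 the balance is $979.14; 4% of the post-interest balance is now below $40.00, so the flat $40.00 minimum applies from here.
From month 96 a fixed $40.00 at rate r clears $979.14 in 33 more payments. Total: 95 + 33 = 128 months.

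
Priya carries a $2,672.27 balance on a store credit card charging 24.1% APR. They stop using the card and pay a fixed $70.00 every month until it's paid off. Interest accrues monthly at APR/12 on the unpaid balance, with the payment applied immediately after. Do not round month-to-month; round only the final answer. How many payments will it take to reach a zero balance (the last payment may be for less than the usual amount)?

74 payments

Monthly rate r = 24.1%/12 = 2.00833% = 0.0200833.
Recurrence: B ← B·(1+r) − $70.00.
Month 1: interest $53.67; balance after payment $2,655.94.
Month 2: interest $53.34; balance after payment $2,639.28.
Closed form: n = −ln(1 − rB₀/P)/ln(1+r) = −ln(0.23331)/ln(1.02008) ≈ 73.192, so the balance reaches zero during payment 74.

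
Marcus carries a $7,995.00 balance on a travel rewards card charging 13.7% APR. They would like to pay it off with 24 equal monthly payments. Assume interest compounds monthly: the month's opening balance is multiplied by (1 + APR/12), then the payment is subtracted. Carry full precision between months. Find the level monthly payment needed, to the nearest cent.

$382.73

Monthly rate r = 13.7%/12 = 1.14167% = 0.0114167.
Level-payment amortization: P = B₀·r / (1 − (1+r)^(−n)) = 7995.00·0.0114167 / (1 − 1.01142^(−24)).
Denominator 1 − (1+r)^(−24) = 0.23848676.
P = 91.2762 / 0.23848676 ≈ 382.73.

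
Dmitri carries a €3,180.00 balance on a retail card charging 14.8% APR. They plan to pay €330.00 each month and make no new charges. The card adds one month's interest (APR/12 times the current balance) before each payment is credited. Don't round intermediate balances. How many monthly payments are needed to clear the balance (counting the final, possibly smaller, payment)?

Monthly rate r = 14.8%/12 = 1.23333% = 0.0123333.
Recurrence: B ← B·(1+r) − €330.00.
Month 1: interest €39.22; balance after payment €2,889.22.
Month 2: interest €35.63; balance after payment €2,594.85.
Closed form: n = −ln(1 − rB₀/P)/ln(1+r) = −ln(0.88115)/ln(1.01233) ≈ 10.322, so the balance reaches zero during payment 11.

11 months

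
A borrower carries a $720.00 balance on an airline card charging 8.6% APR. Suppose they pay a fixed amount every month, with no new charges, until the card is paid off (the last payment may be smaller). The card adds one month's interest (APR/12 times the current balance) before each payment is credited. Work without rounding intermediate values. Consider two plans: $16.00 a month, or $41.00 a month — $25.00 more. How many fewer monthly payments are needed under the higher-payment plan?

36 fewer payments

Monthly rate r = 8.6%/12 = 0.716667% = 0.00716667.
At $16.00/mo: n = ⌈−ln(1 − rB₀/P)/ln(1+r)⌉ = 55 payments (last $8.36); total interest = total paid − $720.00 = $152.36.
At $41.00/mo: 19 payments (last $34.28); total interest $52.28.
Payments saved = 55 − 19 = 36.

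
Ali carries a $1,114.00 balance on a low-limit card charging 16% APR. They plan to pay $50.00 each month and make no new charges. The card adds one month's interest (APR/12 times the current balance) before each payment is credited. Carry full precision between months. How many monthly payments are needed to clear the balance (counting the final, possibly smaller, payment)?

Monthly rate r = 16%/12 = 1.33333% = 0.0133333.
Recurrence: B ← B·(1+r) − $50.00.
Month 1: interest $14.85; balance after payment $1,078.85.
Month 2: interest $14.38; balance after payment $1,043.24.
Closed form: n = −ln(1 − rB₀/P)/ln(1+r) = −ln(0.70293)/ln(1.01333) ≈ 26.613, so the balance reaches zero during payment 27.

27 months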